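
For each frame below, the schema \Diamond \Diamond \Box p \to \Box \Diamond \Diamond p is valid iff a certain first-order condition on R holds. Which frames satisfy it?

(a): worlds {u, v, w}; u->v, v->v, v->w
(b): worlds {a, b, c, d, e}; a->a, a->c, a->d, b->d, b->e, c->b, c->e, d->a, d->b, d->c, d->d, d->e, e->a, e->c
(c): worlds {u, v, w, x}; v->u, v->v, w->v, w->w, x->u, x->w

(b)

This is the axiom for a generalized confluence (Geach) condition; its first-order frame correspondent is \forall x \forall y \forall z ((x R^2 y \wedge xRz) \to \exists w (yRw \wedge z R^2 w)).
(a): fails — uR²w, uRv but no t with wRt and vR²t.
(b): condition met.
(c): fails — vR²u, vRu but no t with uRt and uR²t.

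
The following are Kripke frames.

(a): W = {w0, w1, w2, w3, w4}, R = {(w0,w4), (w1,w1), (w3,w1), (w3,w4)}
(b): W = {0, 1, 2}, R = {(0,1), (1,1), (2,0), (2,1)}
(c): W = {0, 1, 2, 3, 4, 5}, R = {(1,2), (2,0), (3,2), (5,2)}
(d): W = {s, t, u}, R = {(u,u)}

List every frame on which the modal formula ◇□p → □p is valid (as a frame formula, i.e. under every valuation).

(d)

The schema corresponds to the Euclidean property: ∀x ∀y ∀z (Rxy ∧ Rxz → Ryz).
(a): fails — Rw0w4 and Rw0w4 but not Rw4w4.
(b): fails — R20 and R20 but not R00.
(c): fails — R12 and R12 but not R22.
(d): condition met.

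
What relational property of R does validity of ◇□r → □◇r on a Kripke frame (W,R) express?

Convergence

This schema is the .2 axiom.
Its frame correspondent is convergence — ∀x ∀y ∀z (Rxy ∧ Rxz → ∃w (Ryw ∧ Rzw)).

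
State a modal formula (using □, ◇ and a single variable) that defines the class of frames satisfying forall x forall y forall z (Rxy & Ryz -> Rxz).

□r → □□r

This is transitivity; the standard corresponding axiom is 4: □r → □□r.
Suppose □r→□□r is valid. Take Rxy, Ryz and set V(r)={w : Rxw}. Then □r at x, so □□r at x, so □r at y, so r at z, i.e. Rxz.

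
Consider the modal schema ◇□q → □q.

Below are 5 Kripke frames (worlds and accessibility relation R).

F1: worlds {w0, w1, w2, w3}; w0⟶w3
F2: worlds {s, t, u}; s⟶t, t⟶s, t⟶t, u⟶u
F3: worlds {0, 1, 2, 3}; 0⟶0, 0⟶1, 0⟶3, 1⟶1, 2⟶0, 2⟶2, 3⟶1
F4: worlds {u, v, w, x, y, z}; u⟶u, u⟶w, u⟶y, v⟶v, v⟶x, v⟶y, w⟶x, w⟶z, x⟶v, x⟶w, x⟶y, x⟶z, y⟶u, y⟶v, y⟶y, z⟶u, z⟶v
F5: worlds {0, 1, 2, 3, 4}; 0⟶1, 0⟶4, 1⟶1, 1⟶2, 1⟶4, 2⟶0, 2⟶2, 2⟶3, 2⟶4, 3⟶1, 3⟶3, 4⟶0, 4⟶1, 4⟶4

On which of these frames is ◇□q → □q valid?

none

Frame correspondent (Sahlqvist): ∀x ∀y ∀z (Rxy ∧ Rxz → Ryz) — i.e. the Euclidean property.
F1: fails — Rw0w3 and Rw0w3 but not Rw3w3.
F2: fails — Rts and Rts but not Rss.
F3: fails — R01 and R00 but not R10.
F4: fails — Ruw and Ruw but not Rww.
F5: fails — R12 and R11 but not R21.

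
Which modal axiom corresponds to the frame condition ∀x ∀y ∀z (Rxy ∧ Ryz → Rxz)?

A defining formula is □s → □□s (the 4 axiom).

□s → □□s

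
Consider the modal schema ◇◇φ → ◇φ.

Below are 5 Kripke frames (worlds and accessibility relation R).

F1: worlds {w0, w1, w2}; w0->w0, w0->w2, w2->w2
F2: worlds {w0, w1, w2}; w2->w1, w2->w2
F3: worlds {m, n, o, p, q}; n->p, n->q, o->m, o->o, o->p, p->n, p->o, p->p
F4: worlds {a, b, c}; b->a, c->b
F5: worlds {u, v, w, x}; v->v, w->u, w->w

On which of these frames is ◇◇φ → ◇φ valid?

F1, F2, F5

This is the axiom for a generalized confluence (Geach) condition; its first-order frame correspondent is ∀x ∀y (xR²y → ∃w (y = w ∧ xRw)).
F1: ✓.
F2: ✓.
F3: fails — nR²n but no w with n=w and nRw.
F4: fails — cR²a but no w with a=w and cRw.
F5: ✓.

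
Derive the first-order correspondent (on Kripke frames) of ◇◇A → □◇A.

∀x ∀y ∀z ((xR²y ∧ xRz) → ∃w (y = w ∧ zRw))

This is a Sahlqvist (Geach-type) schema ◇^2□^0A → □^1◇^1A.
First-order correspondent: ∀x ∀y ∀z ((xR²y ∧ xRz) → ∃w (y = w ∧ zRw)).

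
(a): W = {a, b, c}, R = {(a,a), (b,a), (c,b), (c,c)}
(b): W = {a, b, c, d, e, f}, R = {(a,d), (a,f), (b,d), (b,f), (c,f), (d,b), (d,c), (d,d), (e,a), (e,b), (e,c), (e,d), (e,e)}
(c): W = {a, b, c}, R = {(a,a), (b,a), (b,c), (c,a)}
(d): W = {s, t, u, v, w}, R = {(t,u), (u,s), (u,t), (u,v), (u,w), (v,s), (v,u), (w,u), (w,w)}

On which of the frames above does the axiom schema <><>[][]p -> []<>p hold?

Frame correspondent (Sahlqvist): forall x forall y forall z ((x R^2 y & xRz) -> exists w (y R^2 w & zRw)) — i.e. a generalized confluence (Geach) condition.
(a): fails — cR²a, cRc but no w with aR²w and cRw.
(b): fails — aR²b, aRf but no w with bR²w and fRw.
(c): satisfies the condition.
(d): fails — tR²s, tRu but no w* with sR²w* and uRw*.

(c)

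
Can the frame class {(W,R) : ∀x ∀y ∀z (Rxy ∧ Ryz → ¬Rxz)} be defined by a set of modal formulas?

No — not modally definable

Any modally definable frame class is closed under surjective bounded morphisms.
The 7-cycle (worlds a,b,c,d,e,f,g with a→b→c→d→e→f→g→a) is intransitive. Mapping every world to a single reflexive point • is a surjective bounded morphism; the reflexive point is not intransitive (R••∧R•• but R••).
Hence intransitivity is not modally definable.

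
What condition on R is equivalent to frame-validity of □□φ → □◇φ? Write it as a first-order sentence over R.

∀x ∀z (xRz → ∃w (xR²w ∧ zRw))

This is a Sahlqvist (Geach-type) schema ◇^0□^2φ → □^1◇^1φ.
First-order correspondent: ∀x ∀z (xRz → ∃w (xR²w ∧ zRw)).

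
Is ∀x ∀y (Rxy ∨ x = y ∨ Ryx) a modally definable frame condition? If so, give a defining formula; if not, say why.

Modal frame validity is preserved under disjoint unions.
Take 3 disjoint single-world reflexive frames: each is trivially connected, but their disjoint union has 3 worlds with no edge between distinct components, so it is not connected.
So the class is not modally definable.

Not modally definable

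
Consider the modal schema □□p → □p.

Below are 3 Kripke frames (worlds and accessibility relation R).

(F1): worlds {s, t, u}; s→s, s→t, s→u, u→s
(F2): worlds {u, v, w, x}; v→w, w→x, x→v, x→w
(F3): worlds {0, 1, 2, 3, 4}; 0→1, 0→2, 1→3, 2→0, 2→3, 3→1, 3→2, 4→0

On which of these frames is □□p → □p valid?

Frame correspondent (Sahlqvist): ∀x ∀y (Rxy → ∃z (Rxz ∧ Rzy)) — i.e. density.
(F1): condition met.
(F2): fails — Rwx but no z with Rwz and Rzx.
(F3): fails — R32 but no z with R3z and Rz2.
Valid on: (F1).

(F1)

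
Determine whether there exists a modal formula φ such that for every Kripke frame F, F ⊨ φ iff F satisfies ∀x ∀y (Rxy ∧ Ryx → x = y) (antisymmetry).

Any modally definable frame class is closed under surjective bounded morphisms.
The 8-cycle (worlds 0,1,2,3,4,5,6,7 with 0→1→2→3→4→5→6→7→0) is antisymmetric. Sending even-indexed worlds to s and odd-indexed worlds to t is a surjective bounded morphism onto the two-world frame with s↔t, which is not antisymmetric.
So the class is not modally definable.

No — not modally definable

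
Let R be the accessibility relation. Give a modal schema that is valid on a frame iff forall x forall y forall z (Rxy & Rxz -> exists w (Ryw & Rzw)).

The condition is convergence. The .2 schema ◇□p → □◇p defines it.

◇□p → □◇p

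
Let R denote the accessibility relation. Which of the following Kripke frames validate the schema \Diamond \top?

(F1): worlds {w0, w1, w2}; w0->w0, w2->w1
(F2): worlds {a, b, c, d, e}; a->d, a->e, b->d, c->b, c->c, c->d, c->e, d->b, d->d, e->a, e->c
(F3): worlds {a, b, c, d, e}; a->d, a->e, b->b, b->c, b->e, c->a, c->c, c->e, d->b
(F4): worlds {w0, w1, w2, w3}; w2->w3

This is the axiom for seriality; its first-order frame correspondent is \forall x \exists y Rxy.
(F1): fails — world w1 has no successor.
(F2): holds.
(F3): fails — world e has no successor.
(F4): fails — world w0 has no successor.

(F2)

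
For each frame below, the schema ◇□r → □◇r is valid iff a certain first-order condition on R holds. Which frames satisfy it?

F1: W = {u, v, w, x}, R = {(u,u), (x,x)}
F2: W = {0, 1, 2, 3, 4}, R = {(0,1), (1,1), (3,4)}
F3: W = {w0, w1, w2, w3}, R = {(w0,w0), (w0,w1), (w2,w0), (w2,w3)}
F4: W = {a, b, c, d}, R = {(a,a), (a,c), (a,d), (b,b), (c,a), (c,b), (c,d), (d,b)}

F1

Frame correspondent (Sahlqvist): ∀x ∀y ∀z (Rxy ∧ Rxz → ∃w (Ryw ∧ Rzw)) — i.e. convergence.
F1: ✓.
F2: fails — R34 and R34 but 4 and 4 have no common successor.
F3: fails — Rw0w1 and Rw0w1 but w1 and w1 have no common successor.
F4: fails — Raa and Rad but a and d have no common successor.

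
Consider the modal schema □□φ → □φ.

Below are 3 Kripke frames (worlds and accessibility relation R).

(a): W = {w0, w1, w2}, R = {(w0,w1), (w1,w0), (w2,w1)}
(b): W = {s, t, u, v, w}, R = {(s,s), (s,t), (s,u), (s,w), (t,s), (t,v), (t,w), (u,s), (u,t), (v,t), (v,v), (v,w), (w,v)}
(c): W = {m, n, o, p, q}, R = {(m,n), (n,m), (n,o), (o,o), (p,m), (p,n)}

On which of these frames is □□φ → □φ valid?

This is the axiom for density; its first-order frame correspondent is ∀x ∀y (Rxy → ∃z (Rxz ∧ Rzy)).
(a): fails — Rw0w1 but no z with Rw0z and Rzw1.
(b): condition met.
(c): fails — Rnm but no z with Rnz and Rzm.

(b)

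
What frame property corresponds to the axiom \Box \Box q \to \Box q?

Suppose □□q→□q is valid. Take Rxy and set V(q)={w : xR²w}. Then □□q at x, so □q at x, so q at y, i.e. ∃z(Rxz∧Rzy).

density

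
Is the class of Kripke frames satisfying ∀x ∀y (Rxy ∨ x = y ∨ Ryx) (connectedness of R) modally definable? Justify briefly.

If a class were modally definable it would be closed under disjoint unions (Goldblatt–Thomason).
Take 2 disjoint single-world reflexive frames: each is trivially connected, but their disjoint union has 2 worlds with no edge between distinct components, so it is not connected.
Hence connectedness of R is not modally definable.

No — not modally definable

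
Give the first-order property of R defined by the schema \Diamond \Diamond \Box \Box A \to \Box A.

This is a Sahlqvist (Geach-type) schema ◇^2□^2A → □^1◇^0A.
Minimal-valuation argument: fix x; take any y with xR^2y and any z with xR^1z. Set V(A) to the set of worlds R-reachable from y in exactly 2 steps. Then □^2A holds at y, so the antecedent holds at x; validity forces ◇^0A at z, giving a w with zR^0w and yR^2w.
First-order correspondent: \forall x \forall y \forall z ((x R^2 y \wedge xRz) \to \exists w (y R^2 w \wedge z = w)).

\forall x \forall y \forall z ((x R^2 y \wedge xRz) \to \exists w (y R^2 w \wedge z = w))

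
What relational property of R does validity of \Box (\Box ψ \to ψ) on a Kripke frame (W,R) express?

Suppose □(□ψ→ψ) is valid. Take Rxy and set V(ψ)={w : Ryw}. Then at y, □ψ holds; since □(□ψ→ψ) at x, □ψ→ψ at y, so ψ at y, i.e. Ryy.

Shift-reflexivity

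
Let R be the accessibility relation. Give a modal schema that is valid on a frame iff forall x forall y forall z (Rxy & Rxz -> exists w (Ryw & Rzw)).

A defining formula is ◇□ψ → □◇ψ (the .2 axiom).
Suppose ◇□ψ→□◇ψ is valid. Take Rxy, Rxz and set V(ψ)={w : Ryw}. Then □ψ at y so ◇□ψ at x, so □◇ψ at x, so ◇ψ at z, giving w with Rzw and Ryw.

◇□ψ → □◇ψ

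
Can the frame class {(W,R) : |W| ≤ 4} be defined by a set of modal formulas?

Modal frame validity is preserved under disjoint unions.
Any modal formula valid on each of 5 disjoint one-world frames is valid on their disjoint union (validity is preserved under disjoint unions). Each one-world frame has |W|=1≤4, but the union has |W|=5.
So no modal formula (or set of formulas) defines exactly the |W|≤4 frames.

No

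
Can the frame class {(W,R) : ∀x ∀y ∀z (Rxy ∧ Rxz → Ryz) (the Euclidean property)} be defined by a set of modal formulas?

The condition is the Euclidean property. A defining modal formula is ◇p → □◇p.
Suppose ◇p→□◇p is valid. Take Rxy, Rxz and set V(p)={y}. Then ◇p at x, so □◇p at x, so ◇p at z, so some w with Rzw has p; w=y, i.e. Rzy. By symmetry of the argument, Ryz.

Definable; ◇p → □◇p defines it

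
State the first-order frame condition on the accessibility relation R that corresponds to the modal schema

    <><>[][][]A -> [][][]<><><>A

This is a Sahlqvist (Geach-type) schema ◇^2□^3A → □^3◇^3A.
First-order correspondent: forall x forall y forall z ((x R^2 y & x R^3 z) -> exists w (y R^3 w & z R^3 w)).

forall x forall y forall z ((x R^2 y & x R^3 z) -> exists w (y R^3 w & z R^3 w))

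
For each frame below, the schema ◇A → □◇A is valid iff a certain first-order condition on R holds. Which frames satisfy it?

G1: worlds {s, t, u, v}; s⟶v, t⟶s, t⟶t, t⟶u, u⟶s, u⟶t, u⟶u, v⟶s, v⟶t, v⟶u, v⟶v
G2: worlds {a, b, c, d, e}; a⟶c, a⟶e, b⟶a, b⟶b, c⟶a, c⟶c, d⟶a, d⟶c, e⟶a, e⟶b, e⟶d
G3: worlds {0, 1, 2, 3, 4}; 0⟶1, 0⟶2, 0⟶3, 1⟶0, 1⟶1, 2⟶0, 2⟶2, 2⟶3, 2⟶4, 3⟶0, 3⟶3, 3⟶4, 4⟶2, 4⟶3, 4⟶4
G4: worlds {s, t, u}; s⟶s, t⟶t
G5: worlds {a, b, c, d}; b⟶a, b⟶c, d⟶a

G4

The schema corresponds to the Euclidean property: ∀x ∀y ∀z (Rxy ∧ Rxz → Ryz).
G1: fails — Rts and Rts but not Rss.
G2: fails — Rae and Rae but not Ree.
G3: fails — R02 and R01 but not R21.
G4: satisfies the condition.
G5: fails — Rba and Rba but not Raa.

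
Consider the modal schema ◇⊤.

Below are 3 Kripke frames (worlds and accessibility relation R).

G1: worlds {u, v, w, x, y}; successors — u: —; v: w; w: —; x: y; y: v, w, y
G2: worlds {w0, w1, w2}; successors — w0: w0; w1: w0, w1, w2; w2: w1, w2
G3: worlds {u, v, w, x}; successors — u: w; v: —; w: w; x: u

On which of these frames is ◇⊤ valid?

This is the axiom for seriality; its first-order frame correspondent is ∀x ∃y Rxy.
G1: fails — world u has no successor.
G2: ✓.
G3: fails — world v has no successor.
Valid on: G2.

G2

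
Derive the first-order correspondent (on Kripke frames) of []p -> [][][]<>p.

forall x forall z (x R^3 z -> exists w (xRw & zRw))

This is a Sahlqvist (Geach-type) schema ◇^0□^1p → □^3◇^1p.
Minimal-valuation argument: fix x; take any y with xR^0y and any z with xR^3z. Set V(p) to the set of worlds R-reachable from y in exactly 1 step. Then □^1p holds at y, so the antecedent holds at x; validity forces ◇^1p at z, giving a w with zR^1w and yR^1w.
First-order correspondent: forall x forall z (x R^3 z -> exists w (xRw & zRw)).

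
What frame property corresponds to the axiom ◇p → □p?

This schema is the CD axiom.
It corresponds to partial functionality: ∀x ∀y ∀z (Rxy ∧ Rxz → y = z).

partial functionality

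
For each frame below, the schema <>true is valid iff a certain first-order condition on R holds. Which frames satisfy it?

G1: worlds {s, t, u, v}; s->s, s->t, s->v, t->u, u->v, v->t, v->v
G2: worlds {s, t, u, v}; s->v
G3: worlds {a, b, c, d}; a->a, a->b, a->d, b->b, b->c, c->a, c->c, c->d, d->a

G1, G3

Frame correspondent (Sahlqvist): forall x exists y Rxy — i.e. seriality.
G1: satisfies the condition.
G2: fails — world t has no successor.
G3: satisfies the condition.
Valid on: G1, G3.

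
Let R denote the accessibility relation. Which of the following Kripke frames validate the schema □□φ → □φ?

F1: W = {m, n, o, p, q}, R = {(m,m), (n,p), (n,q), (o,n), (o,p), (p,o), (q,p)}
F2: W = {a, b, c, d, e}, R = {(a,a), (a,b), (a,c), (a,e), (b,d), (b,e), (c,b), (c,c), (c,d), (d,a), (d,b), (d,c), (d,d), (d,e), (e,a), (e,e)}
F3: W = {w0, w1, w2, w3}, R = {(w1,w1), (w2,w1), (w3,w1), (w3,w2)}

The schema corresponds to density: ∀x ∀y (Rxy → ∃z (Rxz ∧ Rzy)).
F1: fails — Ron but no z with Roz and Rzn.
F2: satisfies the condition.
F3: fails — Rw3w2 but no z with Rw3z and Rzw2.

F2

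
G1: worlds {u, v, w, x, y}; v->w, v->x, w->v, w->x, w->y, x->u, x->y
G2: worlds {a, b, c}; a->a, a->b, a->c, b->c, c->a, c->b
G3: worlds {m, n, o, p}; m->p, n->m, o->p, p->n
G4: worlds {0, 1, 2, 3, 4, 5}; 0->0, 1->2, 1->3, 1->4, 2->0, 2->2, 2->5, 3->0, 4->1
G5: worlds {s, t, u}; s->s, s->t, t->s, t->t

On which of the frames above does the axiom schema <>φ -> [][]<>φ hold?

G5

Frame correspondent (Sahlqvist): forall x forall y forall z ((xRy & x R^2 z) -> exists w (y = w & zRw)) — i.e. a generalized confluence (Geach) condition.
G1: fails — vRw, vR²u but no t with w=t and uRt.
G2: fails — aRa, aR²b but no w with a=w and bRw.
G3: fails — mRp, mR²n but no w with p=w and nRw.
G4: fails — 1R2, 1R²0 but no w with 2=w and 0Rw.
G5: condition met.
Valid on: G5.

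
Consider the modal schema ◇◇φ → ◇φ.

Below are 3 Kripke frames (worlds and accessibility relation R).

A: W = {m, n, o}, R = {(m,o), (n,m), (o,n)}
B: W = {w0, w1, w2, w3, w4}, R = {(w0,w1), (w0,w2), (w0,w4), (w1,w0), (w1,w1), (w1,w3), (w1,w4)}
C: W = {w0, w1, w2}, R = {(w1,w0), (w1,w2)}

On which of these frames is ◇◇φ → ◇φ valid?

This is the axiom for transitivity; its first-order frame correspondent is ∀x ∀y ∀z (Rxy ∧ Ryz → Rxz).
A: fails — Rnm and Rmo but not Rno.
B: fails — Rw1w0 and Rw0w2 but not Rw1w2.
C: satisfies the condition.
Valid on: C.

C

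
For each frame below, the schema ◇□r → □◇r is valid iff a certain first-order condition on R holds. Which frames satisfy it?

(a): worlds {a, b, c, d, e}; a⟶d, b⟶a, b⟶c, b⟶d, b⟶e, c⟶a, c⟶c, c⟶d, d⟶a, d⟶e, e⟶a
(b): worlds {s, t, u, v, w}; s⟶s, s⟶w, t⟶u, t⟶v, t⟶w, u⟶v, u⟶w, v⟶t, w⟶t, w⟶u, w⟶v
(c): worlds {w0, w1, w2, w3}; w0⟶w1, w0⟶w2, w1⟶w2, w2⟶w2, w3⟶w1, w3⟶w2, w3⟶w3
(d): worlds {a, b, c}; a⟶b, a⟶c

This is the axiom for convergence; its first-order frame correspondent is ∀x ∀y ∀z (Rxy ∧ Rxz → ∃w (Ryw ∧ Rzw)).
(a): fails — Rba and Rbe but a and e have no common successor.
(b): fails — Rsw and Rss but w and s have no common successor.
(c): holds.
(d): fails — Rac and Rac but c and c have no common successor.

(c)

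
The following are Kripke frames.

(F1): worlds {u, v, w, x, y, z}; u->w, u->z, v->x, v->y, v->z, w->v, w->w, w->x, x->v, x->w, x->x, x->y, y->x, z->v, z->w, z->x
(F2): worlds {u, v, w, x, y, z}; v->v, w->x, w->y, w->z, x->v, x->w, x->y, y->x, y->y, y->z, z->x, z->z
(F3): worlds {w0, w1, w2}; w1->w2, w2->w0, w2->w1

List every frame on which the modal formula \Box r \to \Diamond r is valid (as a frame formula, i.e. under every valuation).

Frame correspondent (Sahlqvist): \forall x \exists y Rxy — i.e. seriality.
(F1): condition met.
(F2): fails — world u has no successor.
(F3): fails — world w0 has no successor.
Valid on: (F1).

(F1)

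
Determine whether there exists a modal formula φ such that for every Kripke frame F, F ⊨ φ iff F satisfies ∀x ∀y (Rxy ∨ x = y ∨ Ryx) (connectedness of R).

No

Modal frame validity is preserved under disjoint unions.
Take 3 disjoint single-world reflexive frames: each is trivially connected, but their disjoint union has 3 worlds with no edge between distinct components, so it is not connected.
So no modal formula (or set of formulas) defines exactly the connected frames.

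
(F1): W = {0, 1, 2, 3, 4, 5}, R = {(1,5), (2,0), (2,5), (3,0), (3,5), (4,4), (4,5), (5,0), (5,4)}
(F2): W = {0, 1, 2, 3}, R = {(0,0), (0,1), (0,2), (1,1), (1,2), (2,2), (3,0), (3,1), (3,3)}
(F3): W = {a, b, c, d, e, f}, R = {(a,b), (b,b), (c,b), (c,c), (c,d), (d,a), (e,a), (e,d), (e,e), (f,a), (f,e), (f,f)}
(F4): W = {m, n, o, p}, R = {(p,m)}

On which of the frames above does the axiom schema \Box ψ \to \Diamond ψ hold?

(F2), (F3)

Frame correspondent (Sahlqvist): \forall x \exists y Rxy — i.e. seriality.
(F1): fails — world 0 has no successor.
(F2): holds.
(F3): holds.
(F4): fails — world m has no successor.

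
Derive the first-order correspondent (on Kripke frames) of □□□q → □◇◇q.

∀x ∀z (xRz → ∃w (xR³w ∧ zR²w))

This is a Sahlqvist (Geach-type) schema ◇^0□^3q → □^1◇^2q.
First-order correspondent: ∀x ∀z (xRz → ∃w (xR³w ∧ zR²w)).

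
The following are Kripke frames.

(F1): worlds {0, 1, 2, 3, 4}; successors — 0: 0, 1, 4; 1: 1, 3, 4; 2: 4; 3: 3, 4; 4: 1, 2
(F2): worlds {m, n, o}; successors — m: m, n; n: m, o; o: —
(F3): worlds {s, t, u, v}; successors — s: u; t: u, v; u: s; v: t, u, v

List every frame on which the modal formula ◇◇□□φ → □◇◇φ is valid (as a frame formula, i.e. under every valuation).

This is the axiom for a generalized confluence (Geach) condition; its first-order frame correspondent is ∀x ∀y ∀z ((xR²y ∧ xRz) → ∃w (yR²w ∧ zR²w)).
(F1): satisfies the condition.
(F2): fails — mR²o, mRm but no w with oR²w and mR²w.
(F3): fails — sR²s, sRu but no w with sR²w and uR²w.

(F1)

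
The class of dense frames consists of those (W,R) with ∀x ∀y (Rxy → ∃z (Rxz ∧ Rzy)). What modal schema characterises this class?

This is density; the standard corresponding axiom is C4: □□q → □q.

□□q → □q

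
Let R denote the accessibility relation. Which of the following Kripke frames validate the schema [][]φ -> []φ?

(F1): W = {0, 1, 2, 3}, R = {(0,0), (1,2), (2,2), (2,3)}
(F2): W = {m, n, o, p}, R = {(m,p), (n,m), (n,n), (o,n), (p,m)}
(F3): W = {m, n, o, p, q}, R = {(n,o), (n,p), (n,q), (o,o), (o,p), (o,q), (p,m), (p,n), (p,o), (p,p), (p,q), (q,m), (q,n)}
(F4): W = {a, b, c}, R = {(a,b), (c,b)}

This is the axiom for density; its first-order frame correspondent is forall x forall y (Rxy -> exists z (Rxz & Rzy)).
(F1): condition met.
(F2): fails — Rpm but no z with Rpz and Rzm.
(F3): fails — Rqm but no z with Rqz and Rzm.
(F4): fails — Rab but no z with Raz and Rzb.

(F1)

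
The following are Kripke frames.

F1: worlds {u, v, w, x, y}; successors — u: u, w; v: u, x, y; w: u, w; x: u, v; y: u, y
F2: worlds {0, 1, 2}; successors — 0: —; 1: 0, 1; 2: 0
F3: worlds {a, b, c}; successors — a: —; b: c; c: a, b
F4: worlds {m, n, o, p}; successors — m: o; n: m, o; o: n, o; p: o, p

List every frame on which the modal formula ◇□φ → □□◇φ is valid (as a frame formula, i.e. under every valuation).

F1, F4

This is the axiom for a generalized confluence (Geach) condition; its first-order frame correspondent is ∀x ∀y ∀z ((xRy ∧ xR²z) → ∃w (yRw ∧ zRw)).
F1: ✓.
F2: fails — 1R0, 1R²0 but no w with 0Rw and 0Rw.
F3: fails — bRc, bR²a but no w with cRw and aRw.
F4: ✓.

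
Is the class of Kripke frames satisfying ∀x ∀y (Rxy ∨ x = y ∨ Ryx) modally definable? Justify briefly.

If a class were modally definable it would be closed under disjoint unions (Goldblatt–Thomason).
Take 2 disjoint single-world reflexive frames: each is trivially connected, but their disjoint union has 2 worlds with no edge between distinct components, so it is not connected.
Hence connectedness of R is not modally definable.

Not modally definable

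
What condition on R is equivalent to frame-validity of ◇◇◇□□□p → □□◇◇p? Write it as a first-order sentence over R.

This is a Sahlqvist (Geach-type) schema ◇^3□^3p → □^2◇^2p.
First-order correspondent: ∀x ∀y ∀z ((xR³y ∧ xR²z) → ∃w (yR³w ∧ zR²w)).

∀x ∀y ∀z ((xR³y ∧ xR²z) → ∃w (yR³w ∧ zR²w))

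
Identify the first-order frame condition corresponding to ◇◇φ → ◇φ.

Replacing φ by ¬φ and contraposing gives the equivalent schema □φ → □□φ.
Suppose □φ→□□φ is valid. Take Rxy, Ryz and set V(φ)={w : Rxw}. Then □φ at x, so □□φ at x, so □φ at y, so φ at z, i.e. Rxz.

transitivity: ∀x ∀y ∀z (Rxy ∧ Ryz → Rxz)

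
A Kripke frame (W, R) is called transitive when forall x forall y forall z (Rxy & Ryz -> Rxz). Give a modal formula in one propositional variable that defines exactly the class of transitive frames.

□ψ → □□ψ

A defining formula is □ψ → □□ψ (the 4 axiom).
Suppose □ψ→□□ψ is valid. Take Rxy, Ryz and set V(ψ)={w : Rxw}. Then □ψ at x, so □□ψ at x, so □ψ at y, so ψ at z, i.e. Rxz.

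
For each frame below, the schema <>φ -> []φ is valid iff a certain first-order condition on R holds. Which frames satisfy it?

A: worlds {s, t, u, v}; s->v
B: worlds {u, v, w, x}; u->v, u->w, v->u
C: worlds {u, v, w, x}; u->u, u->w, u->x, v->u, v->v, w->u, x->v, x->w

A

This is the axiom for partial functionality; its first-order frame correspondent is forall x forall y forall z (Rxy & Rxz -> y = z).
A: satisfies the condition.
B: fails — u sees both v and w.
C: fails — u sees both u and w.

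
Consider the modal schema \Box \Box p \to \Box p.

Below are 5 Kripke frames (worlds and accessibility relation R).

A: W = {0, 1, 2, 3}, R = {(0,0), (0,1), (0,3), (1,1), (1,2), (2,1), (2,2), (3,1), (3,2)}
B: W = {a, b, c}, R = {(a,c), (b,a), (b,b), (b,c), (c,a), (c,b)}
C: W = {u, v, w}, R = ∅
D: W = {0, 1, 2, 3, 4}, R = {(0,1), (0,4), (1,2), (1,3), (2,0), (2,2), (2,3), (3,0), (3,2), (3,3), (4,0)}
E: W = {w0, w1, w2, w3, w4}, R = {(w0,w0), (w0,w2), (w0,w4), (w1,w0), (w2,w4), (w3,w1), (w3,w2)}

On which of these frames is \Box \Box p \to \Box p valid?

A, C

Frame correspondent (Sahlqvist): \forall x \forall y (Rxy \to \exists z (Rxz \wedge Rzy)) — i.e. density.
A: ✓.
B: fails — Rac but no z with Raz and Rzc.
C: ✓.
D: fails — R01 but no z with R0z and Rz1.
E: fails — Rw2w4 but no z with Rw2z and Rzw4.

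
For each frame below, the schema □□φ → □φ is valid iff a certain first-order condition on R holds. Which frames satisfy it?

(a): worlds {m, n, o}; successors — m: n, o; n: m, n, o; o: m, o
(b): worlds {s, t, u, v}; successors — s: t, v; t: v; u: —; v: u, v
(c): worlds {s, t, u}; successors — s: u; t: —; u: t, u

Frame correspondent (Sahlqvist): ∀x ∀y (Rxy → ∃z (Rxz ∧ Rzy)) — i.e. density.
(a): condition met.
(b): fails — Rst but no z with Rsz and Rzt.
(c): condition met.

(a), (c)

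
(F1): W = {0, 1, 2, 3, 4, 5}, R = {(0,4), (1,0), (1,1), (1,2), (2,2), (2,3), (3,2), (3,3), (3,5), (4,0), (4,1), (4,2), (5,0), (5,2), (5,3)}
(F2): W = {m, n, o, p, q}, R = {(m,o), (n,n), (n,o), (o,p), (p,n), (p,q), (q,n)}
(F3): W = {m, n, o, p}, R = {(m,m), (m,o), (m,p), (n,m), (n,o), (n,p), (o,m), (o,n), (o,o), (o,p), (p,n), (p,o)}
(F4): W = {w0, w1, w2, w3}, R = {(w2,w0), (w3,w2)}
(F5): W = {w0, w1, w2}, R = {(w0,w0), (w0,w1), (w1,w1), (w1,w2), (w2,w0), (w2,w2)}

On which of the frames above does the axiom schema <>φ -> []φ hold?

(F4)

This is the axiom for partial functionality; its first-order frame correspondent is forall x forall y forall z (Rxy & Rxz -> y = z).
(F1): fails — 1 sees both 0 and 1.
(F2): fails — n sees both n and o.
(F3): fails — m sees both m and o.
(F4): condition met.
(F5): fails — w0 sees both w0 and w1.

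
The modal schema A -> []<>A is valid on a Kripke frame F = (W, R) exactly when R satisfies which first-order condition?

This schema is the B axiom.
It corresponds to symmetry: forall x forall y (Rxy -> Ryx).

symmetry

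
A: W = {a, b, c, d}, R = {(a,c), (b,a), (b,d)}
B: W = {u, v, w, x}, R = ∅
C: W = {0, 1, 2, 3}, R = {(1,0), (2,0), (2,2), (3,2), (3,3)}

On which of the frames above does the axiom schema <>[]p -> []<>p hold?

B

This is the axiom for convergence; its first-order frame correspondent is forall x forall y forall z (Rxy & Rxz -> exists w (Ryw & Rzw)).
A: fails — Rac and Rac but c and c have no common successor.
B: satisfies the condition.
C: fails — R10 and R10 but 0 and 0 have no common successor.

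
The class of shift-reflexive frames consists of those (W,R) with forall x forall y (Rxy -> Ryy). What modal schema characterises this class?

This is shift-reflexivity; the standard corresponding axiom is T□: □(□ψ → ψ).
Suppose □(□ψ→ψ) is valid. Take Rxy and set V(ψ)={w : Ryw}. Then at y, □ψ holds; since □(□ψ→ψ) at x, □ψ→ψ at y, so ψ at y, i.e. Ryy.

□(□ψ → ψ)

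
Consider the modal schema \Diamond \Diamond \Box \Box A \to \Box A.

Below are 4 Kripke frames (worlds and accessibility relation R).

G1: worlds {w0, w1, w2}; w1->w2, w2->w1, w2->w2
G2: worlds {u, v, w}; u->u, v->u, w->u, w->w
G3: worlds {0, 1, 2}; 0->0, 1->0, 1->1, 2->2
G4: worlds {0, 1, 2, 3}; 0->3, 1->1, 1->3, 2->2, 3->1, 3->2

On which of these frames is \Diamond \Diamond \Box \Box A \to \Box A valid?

G1

Frame correspondent (Sahlqvist): \forall x \forall y \forall z ((x R^2 y \wedge xRz) \to \exists w (y R^2 w \wedge z = w)) — i.e. a generalized confluence (Geach) condition.
G1: ✓.
G2: fails — wR²u, wRw but no t with uR²t and w=t.
G3: fails — 1R²0, 1R1 but no w with 0R²w and 1=w.
G4: fails — 0R²2, 0R3 but no w with 2R²w and 3=w.
Valid on: G1.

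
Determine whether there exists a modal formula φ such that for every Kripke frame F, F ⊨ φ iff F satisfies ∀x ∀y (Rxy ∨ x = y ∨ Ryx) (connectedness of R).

Not modally definable

If a class were modally definable it would be closed under disjoint unions (Goldblatt–Thomason).
Take 4 disjoint single-world reflexive frames: each is trivially connected, but their disjoint union has 4 worlds with no edge between distinct components, so it is not connected.
So the class is not modally definable.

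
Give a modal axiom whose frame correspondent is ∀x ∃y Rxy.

A defining formula is □q → ◇q (the D axiom).
Suppose □q→◇q is valid. At any x set V(q)=W. Then □q at x, so ◇q at x, so x has a successor.

□q → ◇q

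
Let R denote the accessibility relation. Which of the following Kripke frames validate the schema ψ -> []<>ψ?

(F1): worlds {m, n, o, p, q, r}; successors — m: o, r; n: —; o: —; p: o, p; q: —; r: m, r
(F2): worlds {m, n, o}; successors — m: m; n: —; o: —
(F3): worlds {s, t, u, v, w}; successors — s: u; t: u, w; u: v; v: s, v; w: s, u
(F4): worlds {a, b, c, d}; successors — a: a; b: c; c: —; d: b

(F2)

This is the axiom for symmetry; its first-order frame correspondent is forall x forall y (Rxy -> Ryx).
(F1): fails — Rpo but not Rop.
(F2): holds.
(F3): fails — Ruv but not Rvu.
(F4): fails — Rdb but not Rbd.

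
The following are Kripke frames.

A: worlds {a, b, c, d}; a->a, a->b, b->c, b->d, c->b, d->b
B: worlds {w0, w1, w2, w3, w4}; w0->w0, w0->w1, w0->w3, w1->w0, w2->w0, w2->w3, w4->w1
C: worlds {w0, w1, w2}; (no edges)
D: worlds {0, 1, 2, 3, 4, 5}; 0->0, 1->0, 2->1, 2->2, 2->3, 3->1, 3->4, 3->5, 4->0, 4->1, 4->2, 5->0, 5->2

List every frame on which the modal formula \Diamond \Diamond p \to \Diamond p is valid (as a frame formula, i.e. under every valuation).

C

This is the axiom for transitivity; its first-order frame correspondent is \forall x \forall y \forall z (Rxy \wedge Ryz \to Rxz).
A: fails — Rbc and Rcb but not Rbb.
B: fails — Rw1w0 and Rw0w1 but not Rw1w1.
C: ✓.
D: fails — R34 and R40 but not R30.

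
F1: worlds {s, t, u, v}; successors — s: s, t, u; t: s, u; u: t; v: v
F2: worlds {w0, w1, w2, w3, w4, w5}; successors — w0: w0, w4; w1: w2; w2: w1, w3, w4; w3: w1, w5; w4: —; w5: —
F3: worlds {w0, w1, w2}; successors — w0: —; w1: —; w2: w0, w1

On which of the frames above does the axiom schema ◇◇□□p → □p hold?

This is the axiom for a generalized confluence (Geach) condition; its first-order frame correspondent is ∀x ∀y ∀z ((xR²y ∧ xRz) → ∃w (yR²w ∧ z = w)).
F1: fails — sR²u, sRt but no w with uR²w and t=w.
F2: fails — w0R²w4, w0Rw0 but no w with w4R²w and w0=w.
F3: satisfies the condition.
Valid on: F3.

F3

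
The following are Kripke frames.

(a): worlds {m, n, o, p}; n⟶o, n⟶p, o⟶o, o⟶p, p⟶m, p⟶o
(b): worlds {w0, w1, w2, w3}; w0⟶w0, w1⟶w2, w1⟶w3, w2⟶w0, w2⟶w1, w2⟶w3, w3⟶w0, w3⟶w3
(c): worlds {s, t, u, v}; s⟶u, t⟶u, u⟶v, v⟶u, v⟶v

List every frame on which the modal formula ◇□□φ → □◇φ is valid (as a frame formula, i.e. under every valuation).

The schema corresponds to a generalized confluence (Geach) condition: ∀x ∀y ∀z ((xRy ∧ xRz) → ∃w (yR²w ∧ zRw)).
(a): fails — pRm, pRm but no w with mR²w and mRw.
(b): fails — w2Rw0, w2Rw1 but no w with w0R²w and w1Rw.
(c): condition met.

(c)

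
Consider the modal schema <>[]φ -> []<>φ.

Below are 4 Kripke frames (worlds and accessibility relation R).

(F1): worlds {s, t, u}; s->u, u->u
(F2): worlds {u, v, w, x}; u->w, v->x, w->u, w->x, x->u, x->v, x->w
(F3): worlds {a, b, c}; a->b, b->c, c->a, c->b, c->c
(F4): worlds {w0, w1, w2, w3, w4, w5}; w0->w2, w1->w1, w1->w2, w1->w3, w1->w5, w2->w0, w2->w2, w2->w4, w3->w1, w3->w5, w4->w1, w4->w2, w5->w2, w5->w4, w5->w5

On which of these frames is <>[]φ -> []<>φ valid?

The schema corresponds to convergence: forall x forall y forall z (Rxy & Rxz -> exists w (Ryw & Rzw)).
(F1): ✓.
(F2): fails — Rxw and Rxu but w and u have no common successor.
(F3): fails — Rcb and Rca but b and a have no common successor.
(F4): fails — Rw1w2 and Rw1w3 but w2 and w3 have no common successor.

(F1)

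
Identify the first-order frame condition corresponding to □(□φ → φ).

shift-reflexivity

Suppose □(□φ→φ) is valid. Take Rxy and set V(φ)={w : Ryw}. Then at y, □φ holds; since □(□φ→φ) at x, □φ→φ at y, so φ at y, i.e. Ryy.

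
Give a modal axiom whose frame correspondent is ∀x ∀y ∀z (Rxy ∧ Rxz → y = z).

This is partial functionality; the standard corresponding axiom is CD: ◇p → □p.

◇p → □p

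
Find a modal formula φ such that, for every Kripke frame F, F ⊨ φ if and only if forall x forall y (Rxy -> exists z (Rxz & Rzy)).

The condition is density. The C4 schema □□ψ → □ψ defines it.
Suppose □□ψ→□ψ is valid. Take Rxy and set V(ψ)={w : xR²w}. Then □□ψ at x, so □ψ at x, so ψ at y, i.e. ∃z(Rxz∧Rzy).

□□ψ → □ψ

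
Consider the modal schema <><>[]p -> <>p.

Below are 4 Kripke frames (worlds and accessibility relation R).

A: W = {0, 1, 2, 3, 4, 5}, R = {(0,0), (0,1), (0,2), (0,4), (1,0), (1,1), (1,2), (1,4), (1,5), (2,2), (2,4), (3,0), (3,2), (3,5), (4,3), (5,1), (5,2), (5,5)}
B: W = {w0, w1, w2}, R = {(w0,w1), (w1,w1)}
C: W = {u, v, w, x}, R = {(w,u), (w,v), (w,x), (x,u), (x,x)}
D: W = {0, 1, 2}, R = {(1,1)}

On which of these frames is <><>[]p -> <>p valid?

Frame correspondent (Sahlqvist): forall x forall y (x R^2 y -> exists w (yRw & xRw)) — i.e. a generalized confluence (Geach) condition.
A: fails — 0R²4 but no w with 4Rw and 0Rw.
B: holds.
C: fails — wR²u but no t with uRt and wRt.
D: holds.

B, D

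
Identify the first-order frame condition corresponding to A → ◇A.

Reflexivity

Equivalently (dual form): □A → A.
Suppose □A→A is valid. At any x set V(A)={w : Rxw}. Then □A holds at x, so A holds at x, i.e. Rxx.
The converse is a direct semantic check.
Frame condition: ∀x Rxx.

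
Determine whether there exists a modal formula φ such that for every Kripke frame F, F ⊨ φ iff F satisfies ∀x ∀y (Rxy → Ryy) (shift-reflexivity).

Yes: it is shift-reflexivity, defined by the T□ schema □(□p → p).
Suppose □(□p→p) is valid. Take Rxy and set V(p)={w : Ryw}. Then at y, □p holds; since □(□p→p) at x, □p→p at y, so p at y, i.e. Ryy.

Definable; □(□p → p) defines it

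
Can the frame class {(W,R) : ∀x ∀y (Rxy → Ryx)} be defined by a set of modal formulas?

Yes — defined by p → □◇p

This is a Sahlqvist condition; the B axiom p → □◇p defines it.
Suppose p→□◇p is valid. Take Rxy and set V(p)={x}. Then p at x, so □◇p at x, so ◇p at y, so some z with Ryz has p; z=x, i.e. Ryx.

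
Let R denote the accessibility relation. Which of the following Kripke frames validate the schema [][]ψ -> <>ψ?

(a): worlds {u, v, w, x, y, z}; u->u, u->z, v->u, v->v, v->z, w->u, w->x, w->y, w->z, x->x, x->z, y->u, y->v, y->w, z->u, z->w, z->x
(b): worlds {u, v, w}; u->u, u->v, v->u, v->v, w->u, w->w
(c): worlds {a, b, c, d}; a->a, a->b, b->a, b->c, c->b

Frame correspondent (Sahlqvist): forall x exists w (x R^2 w & xRw) — i.e. a generalized confluence (Geach) condition.
(a): ✓.
(b): ✓.
(c): fails — at c but no w with cR²w and cRw.
Valid on: (a), (b).

(a), (b)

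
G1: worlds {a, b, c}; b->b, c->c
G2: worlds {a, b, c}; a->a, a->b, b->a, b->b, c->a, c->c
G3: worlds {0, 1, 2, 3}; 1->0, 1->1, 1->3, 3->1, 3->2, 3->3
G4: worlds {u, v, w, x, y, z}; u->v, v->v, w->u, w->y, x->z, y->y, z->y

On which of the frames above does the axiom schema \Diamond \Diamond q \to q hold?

G1

This is the axiom for a generalized confluence (Geach) condition; its first-order frame correspondent is \forall x \forall y (x R^2 y \to \exists w (y = w \wedge x = w)).
G1: condition met.
G2: fails — aR²b but b ≠ a.
G3: fails — 1R²0 but 0 ≠ 1.
G4: fails — uR²v but v ≠ u.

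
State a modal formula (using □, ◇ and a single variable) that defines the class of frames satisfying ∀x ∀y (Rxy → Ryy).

□(□r → r)

This is shift-reflexivity; the standard corresponding axiom is T□: □(□r → r).
Suppose □(□r→r) is valid. Take Rxy and set V(r)={w : Ryw}. Then at y, □r holds; since □(□r→r) at x, □r→r at y, so r at y, i.e. Ryy.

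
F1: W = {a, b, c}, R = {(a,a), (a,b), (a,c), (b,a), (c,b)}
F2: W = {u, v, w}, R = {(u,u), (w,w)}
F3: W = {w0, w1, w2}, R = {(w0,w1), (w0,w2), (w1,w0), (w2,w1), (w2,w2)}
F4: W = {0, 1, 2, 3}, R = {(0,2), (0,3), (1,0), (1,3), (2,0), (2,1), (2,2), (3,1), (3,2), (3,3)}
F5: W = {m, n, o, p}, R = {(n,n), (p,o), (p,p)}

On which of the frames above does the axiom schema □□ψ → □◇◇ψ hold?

The schema corresponds to a generalized confluence (Geach) condition: ∀x ∀z (xRz → ∃w (xR²w ∧ zR²w)).
F1: satisfies the condition.
F2: satisfies the condition.
F3: satisfies the condition.
F4: satisfies the condition.
F5: fails — pRo but no w with pR²w and oR²w.

F1, F2, F3, F4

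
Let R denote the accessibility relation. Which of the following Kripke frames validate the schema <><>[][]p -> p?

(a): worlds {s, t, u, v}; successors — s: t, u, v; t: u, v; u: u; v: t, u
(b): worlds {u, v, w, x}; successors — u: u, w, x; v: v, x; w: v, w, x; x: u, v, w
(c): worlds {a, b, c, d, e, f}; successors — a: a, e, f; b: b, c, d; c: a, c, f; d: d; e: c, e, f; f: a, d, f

(b)

The schema corresponds to a generalized confluence (Geach) condition: forall x forall y (x R^2 y -> exists w (y R^2 w & x = w)).
(a): fails — sR²t but no w with tR²w and s=w.
(b): satisfies the condition.
(c): fails — aR²d but no w with dR²w and a=w.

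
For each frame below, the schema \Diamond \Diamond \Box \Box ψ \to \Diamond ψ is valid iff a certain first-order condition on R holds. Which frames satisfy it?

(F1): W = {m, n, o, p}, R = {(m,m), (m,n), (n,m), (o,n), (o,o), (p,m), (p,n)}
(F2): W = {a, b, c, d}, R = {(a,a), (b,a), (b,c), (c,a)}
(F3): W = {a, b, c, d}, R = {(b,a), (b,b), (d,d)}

(F1), (F2)

Frame correspondent (Sahlqvist): \forall x \forall y (x R^2 y \to \exists w (y R^2 w \wedge xRw)) — i.e. a generalized confluence (Geach) condition.
(F1): satisfies the condition.
(F2): satisfies the condition.
(F3): fails — bR²a but no w with aR²w and bRw.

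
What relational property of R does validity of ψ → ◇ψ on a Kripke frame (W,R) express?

This is a form of the T axiom.
It corresponds to reflexivity: ∀x Rxx.

reflexivity: ∀x Rxx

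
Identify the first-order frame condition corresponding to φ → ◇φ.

reflexivity: ∀x Rxx

Equivalently (dual form): □φ → φ.
Suppose □φ→φ is valid. At any x set V(φ)={w : Rxw}. Then □φ holds at x, so φ holds at x, i.e. Rxx.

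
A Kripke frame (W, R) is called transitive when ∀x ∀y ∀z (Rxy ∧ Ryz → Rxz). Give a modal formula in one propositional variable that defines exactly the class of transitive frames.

□ψ → □□ψ

The condition is transitivity. The 4 schema □ψ → □□ψ defines it.
Suppose □ψ→□□ψ is valid. Take Rxy, Ryz and set V(ψ)={w : Rxw}. Then □ψ at x, so □□ψ at x, so □ψ at y, so ψ at z, i.e. Rxz.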